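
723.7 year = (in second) 2.282e+10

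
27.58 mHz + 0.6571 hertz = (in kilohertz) 0.0006847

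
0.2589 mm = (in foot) 0.0008494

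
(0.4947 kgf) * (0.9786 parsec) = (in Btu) 1.388e+14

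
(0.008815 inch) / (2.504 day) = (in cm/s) 1.035e-07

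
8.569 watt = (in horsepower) 0.01149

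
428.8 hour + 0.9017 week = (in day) 24.18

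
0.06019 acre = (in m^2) 243.6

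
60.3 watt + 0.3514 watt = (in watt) 60.65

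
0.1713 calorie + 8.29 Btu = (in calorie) 2091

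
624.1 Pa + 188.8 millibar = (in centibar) 19.5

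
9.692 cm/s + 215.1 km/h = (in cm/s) 5985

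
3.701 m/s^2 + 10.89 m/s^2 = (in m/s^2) 14.59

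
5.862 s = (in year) 1.859e-07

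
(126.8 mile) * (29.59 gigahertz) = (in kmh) 2.174e+16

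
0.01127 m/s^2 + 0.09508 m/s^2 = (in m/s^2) 0.1064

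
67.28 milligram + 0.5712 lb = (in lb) 0.5713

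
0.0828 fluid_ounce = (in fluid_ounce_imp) 0.08618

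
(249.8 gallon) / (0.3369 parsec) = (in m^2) 9.096e-17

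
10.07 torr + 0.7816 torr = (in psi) 0.2098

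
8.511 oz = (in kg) 0.2413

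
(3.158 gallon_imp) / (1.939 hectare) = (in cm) 7.404e-05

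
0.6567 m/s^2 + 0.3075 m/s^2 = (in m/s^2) 0.9642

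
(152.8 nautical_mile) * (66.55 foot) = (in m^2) 5.74e+06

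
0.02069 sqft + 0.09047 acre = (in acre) 0.09047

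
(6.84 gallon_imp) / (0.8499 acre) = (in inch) 0.0003559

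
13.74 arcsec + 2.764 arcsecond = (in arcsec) 16.5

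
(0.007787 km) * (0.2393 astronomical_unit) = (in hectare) 2.788e+07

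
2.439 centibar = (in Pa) 2439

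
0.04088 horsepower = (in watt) 30.48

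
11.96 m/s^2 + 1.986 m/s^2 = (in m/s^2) 13.95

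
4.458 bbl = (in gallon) 187.2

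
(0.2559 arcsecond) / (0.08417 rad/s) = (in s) 1.474e-05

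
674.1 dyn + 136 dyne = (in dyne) 810.1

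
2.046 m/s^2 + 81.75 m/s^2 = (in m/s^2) 83.8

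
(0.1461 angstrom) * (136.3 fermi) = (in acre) 4.921e-28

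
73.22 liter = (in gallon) 19.34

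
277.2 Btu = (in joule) 2.925e+05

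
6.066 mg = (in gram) 0.006066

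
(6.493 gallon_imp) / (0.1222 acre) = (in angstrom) 5.969e+05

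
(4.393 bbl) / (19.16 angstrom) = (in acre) 9.008e+04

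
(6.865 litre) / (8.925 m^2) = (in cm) 0.07692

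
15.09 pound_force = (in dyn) 6.712e+06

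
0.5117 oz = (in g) 14.51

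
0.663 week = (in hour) 111.4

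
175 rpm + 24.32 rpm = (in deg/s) 1196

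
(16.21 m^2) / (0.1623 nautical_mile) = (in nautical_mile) 2.912e-05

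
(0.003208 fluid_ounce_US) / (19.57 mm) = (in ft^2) 5.218e-05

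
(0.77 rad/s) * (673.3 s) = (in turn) 82.51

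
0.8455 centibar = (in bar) 0.008455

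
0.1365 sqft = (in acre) 3.134e-06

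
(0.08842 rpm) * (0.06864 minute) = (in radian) 0.03813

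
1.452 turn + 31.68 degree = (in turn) 1.54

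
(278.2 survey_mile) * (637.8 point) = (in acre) 24.89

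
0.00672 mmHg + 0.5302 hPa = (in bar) 0.0005392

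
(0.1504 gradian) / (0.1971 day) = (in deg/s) 7.949e-06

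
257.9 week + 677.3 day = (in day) 2483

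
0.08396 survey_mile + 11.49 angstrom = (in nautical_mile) 0.07296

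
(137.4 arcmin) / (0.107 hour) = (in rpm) 0.0009908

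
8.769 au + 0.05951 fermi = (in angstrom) 1.312e+22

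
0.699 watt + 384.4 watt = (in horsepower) 0.5164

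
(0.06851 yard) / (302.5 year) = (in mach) 1.929e-14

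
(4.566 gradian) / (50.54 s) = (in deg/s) 0.08131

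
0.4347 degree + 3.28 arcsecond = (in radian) 0.007603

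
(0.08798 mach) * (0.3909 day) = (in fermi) 1.012e+21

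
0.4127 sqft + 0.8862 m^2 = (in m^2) 0.9245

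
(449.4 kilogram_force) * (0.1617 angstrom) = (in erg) 0.7126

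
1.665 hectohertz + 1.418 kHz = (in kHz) 1.585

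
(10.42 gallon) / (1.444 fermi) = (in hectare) 2.732e+09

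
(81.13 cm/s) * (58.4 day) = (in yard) 4.477e+06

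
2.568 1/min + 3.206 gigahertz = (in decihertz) 3.206e+10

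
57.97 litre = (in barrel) 0.3646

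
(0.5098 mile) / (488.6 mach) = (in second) 0.004931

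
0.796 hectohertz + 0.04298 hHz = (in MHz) 8.39e-05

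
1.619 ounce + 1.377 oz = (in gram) 84.94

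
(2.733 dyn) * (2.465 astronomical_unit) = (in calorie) 2.409e+06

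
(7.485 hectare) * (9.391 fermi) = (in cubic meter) 7.029e-10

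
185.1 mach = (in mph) 1.41e+05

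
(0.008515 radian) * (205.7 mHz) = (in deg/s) 0.1004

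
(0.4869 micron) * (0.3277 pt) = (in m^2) 5.629e-11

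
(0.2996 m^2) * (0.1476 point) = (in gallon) 0.004121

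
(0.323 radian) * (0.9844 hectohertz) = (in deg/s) 1822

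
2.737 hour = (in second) 9853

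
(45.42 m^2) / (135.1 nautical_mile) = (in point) 0.5146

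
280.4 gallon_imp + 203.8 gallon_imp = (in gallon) 581.5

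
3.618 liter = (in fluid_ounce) 122.3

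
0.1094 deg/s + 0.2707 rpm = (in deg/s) 1.734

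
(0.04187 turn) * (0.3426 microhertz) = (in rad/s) 9.013e-08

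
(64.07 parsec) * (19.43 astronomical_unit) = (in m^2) 5.747e+30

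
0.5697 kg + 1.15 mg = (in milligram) 5.697e+05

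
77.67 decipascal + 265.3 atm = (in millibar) 2.688e+05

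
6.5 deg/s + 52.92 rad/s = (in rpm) 506.4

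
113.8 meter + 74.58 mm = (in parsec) 3.69e-15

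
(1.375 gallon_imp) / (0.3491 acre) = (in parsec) 1.434e-22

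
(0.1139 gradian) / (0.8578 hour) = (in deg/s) 3.32e-05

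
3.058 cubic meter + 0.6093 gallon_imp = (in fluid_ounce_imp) 1.077e+05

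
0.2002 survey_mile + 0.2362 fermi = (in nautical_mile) 0.174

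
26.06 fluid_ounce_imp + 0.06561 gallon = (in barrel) 0.006219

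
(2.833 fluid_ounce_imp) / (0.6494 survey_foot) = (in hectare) 4.067e-08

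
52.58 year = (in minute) 2.764e+07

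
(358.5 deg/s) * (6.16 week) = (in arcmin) 8.014e+10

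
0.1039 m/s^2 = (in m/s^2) 0.1039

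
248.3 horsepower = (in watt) 1.852e+05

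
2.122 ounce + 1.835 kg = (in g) 1895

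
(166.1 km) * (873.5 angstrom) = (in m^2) 0.01451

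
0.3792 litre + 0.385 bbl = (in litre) 61.59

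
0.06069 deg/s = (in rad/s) 0.001059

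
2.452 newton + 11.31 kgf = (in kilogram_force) 11.56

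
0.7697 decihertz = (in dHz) 0.7697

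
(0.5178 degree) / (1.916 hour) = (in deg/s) 7.507e-05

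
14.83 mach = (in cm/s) 5.05e+05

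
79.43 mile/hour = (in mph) 79.43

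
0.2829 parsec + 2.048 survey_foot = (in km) 8.729e+12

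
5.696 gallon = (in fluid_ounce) 729.1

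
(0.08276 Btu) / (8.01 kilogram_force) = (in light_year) 1.175e-16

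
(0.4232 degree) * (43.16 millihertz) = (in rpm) 0.003044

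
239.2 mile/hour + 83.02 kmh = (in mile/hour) 290.8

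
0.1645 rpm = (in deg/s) 0.987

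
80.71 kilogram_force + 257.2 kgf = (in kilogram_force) 337.9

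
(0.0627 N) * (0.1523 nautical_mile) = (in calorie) 4.227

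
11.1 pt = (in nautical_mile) 2.114e-06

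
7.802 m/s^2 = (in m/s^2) 7.802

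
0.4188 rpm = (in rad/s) 0.04386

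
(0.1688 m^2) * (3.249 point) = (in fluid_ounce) 6.542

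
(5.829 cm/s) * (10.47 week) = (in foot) 1.211e+06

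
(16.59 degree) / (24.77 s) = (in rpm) 0.1116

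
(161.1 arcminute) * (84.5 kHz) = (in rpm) 3.781e+04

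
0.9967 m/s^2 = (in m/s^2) 0.9967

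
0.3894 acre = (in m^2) 1576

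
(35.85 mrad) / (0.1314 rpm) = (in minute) 0.04342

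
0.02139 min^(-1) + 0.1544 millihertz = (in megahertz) 5.109e-10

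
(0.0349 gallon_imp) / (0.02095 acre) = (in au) 1.251e-17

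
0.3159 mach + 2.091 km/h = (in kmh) 389.3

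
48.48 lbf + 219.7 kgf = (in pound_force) 532.8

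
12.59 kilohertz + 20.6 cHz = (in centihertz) 1.259e+06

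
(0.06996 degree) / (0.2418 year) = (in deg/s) 9.175e-09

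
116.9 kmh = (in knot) 63.12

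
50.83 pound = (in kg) 23.06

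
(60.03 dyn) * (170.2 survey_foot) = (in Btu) 2.952e-05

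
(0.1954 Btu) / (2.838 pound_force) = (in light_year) 1.726e-15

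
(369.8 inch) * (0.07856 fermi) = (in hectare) 7.379e-20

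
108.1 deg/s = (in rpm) 18.02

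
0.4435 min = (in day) 0.000308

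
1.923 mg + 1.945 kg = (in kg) 1.945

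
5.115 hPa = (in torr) 3.837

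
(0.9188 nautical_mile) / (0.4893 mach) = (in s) 10.21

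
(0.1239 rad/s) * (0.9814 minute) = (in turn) 1.161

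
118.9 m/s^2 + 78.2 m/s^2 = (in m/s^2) 197.1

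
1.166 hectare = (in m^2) 1.166e+04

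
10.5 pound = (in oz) 168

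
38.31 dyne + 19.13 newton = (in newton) 19.13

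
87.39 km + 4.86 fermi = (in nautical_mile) 47.19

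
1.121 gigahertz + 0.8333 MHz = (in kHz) 1.122e+06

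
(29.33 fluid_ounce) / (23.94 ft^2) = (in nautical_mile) 2.106e-07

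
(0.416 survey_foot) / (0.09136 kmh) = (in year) 1.584e-07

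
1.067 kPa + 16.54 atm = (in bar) 16.77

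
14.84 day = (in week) 2.12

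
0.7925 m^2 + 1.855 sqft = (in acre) 0.0002384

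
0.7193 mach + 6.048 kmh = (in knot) 479.4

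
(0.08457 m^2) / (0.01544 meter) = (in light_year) 5.79e-16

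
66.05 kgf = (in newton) 647.7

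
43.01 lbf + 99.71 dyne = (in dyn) 1.913e+07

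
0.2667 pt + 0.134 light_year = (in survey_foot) 4.159e+15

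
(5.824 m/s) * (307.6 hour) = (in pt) 1.828e+10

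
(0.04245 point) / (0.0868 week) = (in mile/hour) 6.381e-10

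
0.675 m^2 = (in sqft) 7.266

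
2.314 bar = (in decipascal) 2.314e+06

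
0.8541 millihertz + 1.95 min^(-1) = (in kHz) 3.335e-05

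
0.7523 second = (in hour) 0.000209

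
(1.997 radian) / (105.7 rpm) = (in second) 0.1804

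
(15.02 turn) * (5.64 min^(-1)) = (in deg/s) 508.3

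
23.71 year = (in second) 7.477e+08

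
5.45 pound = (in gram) 2472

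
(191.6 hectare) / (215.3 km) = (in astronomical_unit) 5.949e-11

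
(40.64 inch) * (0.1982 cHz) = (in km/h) 0.007365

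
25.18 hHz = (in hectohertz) 25.18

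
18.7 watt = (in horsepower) 0.02508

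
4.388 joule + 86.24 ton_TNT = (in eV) 2.252e+30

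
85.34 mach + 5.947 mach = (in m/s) 3.108e+04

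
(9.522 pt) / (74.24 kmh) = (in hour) 4.525e-08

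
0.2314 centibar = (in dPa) 2314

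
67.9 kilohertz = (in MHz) 0.0679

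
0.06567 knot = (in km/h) 0.1216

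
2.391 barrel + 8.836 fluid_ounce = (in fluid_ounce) 1.286e+04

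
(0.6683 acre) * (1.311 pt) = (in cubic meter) 1.251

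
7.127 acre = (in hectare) 2.884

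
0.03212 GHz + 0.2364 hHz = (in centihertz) 3.212e+09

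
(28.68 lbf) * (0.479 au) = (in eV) 5.706e+31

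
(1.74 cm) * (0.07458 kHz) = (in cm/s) 129.8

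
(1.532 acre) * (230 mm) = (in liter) 1.426e+06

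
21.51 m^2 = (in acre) 0.005315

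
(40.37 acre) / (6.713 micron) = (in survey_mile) 1.512e+07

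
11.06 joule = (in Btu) 0.01048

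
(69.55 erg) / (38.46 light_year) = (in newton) 1.911e-23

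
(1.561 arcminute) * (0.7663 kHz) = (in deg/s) 19.94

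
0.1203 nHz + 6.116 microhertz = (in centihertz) 0.0006116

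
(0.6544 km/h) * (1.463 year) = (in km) 8387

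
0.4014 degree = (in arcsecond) 1445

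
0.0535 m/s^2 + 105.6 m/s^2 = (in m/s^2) 105.7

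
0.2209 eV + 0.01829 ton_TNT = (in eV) 4.776e+26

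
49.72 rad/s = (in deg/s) 2849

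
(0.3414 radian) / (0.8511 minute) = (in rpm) 0.06384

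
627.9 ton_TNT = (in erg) 2.627e+19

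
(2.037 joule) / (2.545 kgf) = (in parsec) 2.645e-18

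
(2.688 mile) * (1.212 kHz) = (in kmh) 1.887e+07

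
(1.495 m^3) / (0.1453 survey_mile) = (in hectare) 6.393e-07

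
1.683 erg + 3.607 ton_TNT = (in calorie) 3.607e+09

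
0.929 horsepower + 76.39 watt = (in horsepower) 1.031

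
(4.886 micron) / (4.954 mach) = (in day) 3.352e-14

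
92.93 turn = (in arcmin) 2.007e+06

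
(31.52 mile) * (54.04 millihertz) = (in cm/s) 2.741e+05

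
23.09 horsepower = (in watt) 1.722e+04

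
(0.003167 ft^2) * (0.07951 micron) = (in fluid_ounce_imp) 8.233e-07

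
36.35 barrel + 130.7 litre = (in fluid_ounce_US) 1.998e+05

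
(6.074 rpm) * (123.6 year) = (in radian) 2.479e+09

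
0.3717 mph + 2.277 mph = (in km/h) 4.263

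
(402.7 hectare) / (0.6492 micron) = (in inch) 2.442e+14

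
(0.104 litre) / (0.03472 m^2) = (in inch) 0.1179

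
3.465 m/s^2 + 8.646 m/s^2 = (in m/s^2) 12.11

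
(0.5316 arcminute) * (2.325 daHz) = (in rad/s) 0.003595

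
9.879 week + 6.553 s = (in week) 9.879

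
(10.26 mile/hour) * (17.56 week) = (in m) 4.871e+07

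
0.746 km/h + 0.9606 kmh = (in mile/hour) 1.06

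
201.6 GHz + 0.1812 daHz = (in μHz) 2.016e+17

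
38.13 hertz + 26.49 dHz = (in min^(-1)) 2447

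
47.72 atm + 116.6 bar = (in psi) 2392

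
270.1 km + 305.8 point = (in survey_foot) 8.862e+05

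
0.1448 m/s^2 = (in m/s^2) 0.1448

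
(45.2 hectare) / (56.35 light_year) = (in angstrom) 0.008479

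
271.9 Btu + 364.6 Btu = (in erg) 6.715e+12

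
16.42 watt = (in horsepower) 0.02202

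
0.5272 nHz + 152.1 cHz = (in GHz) 1.521e-09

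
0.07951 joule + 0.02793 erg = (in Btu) 7.536e-05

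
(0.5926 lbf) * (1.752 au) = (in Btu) 6.548e+08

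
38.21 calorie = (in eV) 9.978e+20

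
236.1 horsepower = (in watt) 1.761e+05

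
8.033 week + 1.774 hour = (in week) 8.044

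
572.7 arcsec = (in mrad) 2.777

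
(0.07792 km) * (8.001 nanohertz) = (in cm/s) 6.234e-05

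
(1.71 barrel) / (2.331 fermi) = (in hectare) 1.166e+10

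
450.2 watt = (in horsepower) 0.6037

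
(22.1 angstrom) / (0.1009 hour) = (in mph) 1.361e-11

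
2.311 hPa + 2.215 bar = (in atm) 2.188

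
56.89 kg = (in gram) 5.689e+04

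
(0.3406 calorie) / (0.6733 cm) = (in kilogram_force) 21.58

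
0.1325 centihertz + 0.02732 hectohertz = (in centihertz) 273.3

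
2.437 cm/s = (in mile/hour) 0.05451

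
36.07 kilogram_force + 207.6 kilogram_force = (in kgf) 243.7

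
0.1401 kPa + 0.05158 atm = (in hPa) 53.66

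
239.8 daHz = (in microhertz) 2.398e+09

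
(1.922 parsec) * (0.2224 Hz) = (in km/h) 4.748e+16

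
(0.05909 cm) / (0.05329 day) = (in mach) 3.769e-10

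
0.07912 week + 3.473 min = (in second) 4.806e+04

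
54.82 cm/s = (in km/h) 1.974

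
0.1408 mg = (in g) 0.0001408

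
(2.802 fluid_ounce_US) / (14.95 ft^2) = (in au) 3.988e-16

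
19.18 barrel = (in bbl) 19.18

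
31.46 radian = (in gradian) 2003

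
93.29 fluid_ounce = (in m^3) 0.002759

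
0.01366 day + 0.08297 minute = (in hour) 0.3292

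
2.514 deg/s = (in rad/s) 0.04388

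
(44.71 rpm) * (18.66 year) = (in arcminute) 9.472e+12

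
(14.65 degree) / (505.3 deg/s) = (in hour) 8.054e-06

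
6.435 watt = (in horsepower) 0.008629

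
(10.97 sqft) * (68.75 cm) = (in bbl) 4.407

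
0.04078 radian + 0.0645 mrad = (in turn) 0.006501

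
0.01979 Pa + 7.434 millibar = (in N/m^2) 743.4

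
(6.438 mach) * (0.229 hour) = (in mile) 1123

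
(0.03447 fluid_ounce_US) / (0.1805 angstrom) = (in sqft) 6.079e+05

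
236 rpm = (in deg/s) 1416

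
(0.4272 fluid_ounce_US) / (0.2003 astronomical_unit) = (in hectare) 4.216e-20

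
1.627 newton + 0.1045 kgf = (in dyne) 2.652e+05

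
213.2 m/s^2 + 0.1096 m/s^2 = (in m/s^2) 213.3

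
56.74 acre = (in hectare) 22.96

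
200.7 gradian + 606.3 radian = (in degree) 3.492e+04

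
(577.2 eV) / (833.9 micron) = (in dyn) 1.109e-08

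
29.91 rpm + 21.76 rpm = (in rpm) 51.67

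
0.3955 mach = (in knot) 261.8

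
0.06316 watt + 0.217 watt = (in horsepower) 0.0003757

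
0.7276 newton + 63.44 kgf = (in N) 622.9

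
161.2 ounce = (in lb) 10.07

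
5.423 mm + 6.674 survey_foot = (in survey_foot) 6.692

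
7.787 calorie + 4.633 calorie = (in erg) 5.197e+08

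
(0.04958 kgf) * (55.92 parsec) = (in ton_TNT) 2.005e+08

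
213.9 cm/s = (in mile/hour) 4.785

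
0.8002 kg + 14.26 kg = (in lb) 33.2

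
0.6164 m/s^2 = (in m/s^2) 0.6164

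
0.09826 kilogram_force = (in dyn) 9.636e+04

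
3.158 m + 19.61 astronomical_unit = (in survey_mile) 1.823e+09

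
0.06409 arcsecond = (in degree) 1.78e-05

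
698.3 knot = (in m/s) 359.2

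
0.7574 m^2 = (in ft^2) 8.153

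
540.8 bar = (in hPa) 5.408e+05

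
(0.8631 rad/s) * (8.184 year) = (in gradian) 1.418e+10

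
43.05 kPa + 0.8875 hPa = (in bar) 0.4314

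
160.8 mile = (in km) 258.8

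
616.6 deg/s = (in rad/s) 10.76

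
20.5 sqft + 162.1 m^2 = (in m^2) 164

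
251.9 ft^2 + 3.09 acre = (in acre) 3.096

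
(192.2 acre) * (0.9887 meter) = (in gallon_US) 2.032e+08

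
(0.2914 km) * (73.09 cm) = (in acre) 0.05263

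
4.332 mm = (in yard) 0.004738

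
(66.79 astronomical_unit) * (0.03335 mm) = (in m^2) 3.332e+08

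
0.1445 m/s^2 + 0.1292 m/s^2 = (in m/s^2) 0.2737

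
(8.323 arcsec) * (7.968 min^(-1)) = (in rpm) 5.117e-05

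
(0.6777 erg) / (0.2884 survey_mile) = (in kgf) 1.489e-11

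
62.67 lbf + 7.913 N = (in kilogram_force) 29.23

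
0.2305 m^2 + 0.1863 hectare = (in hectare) 0.1863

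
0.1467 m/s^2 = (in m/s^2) 0.1467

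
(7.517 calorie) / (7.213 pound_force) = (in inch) 38.59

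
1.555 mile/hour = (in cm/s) 69.51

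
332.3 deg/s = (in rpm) 55.38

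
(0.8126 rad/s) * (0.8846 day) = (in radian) 6.211e+04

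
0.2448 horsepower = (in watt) 182.5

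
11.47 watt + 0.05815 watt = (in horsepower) 0.01546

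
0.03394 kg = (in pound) 0.07482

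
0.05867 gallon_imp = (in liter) 0.2667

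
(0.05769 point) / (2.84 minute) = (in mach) 3.508e-10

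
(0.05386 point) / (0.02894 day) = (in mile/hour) 1.7e-08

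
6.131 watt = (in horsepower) 0.008222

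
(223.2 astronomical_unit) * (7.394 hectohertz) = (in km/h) 8.888e+16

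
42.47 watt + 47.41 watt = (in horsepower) 0.1205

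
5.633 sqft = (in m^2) 0.5233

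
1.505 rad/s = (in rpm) 14.37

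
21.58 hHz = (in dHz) 2.158e+04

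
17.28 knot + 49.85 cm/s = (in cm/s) 938.8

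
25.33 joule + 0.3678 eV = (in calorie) 6.054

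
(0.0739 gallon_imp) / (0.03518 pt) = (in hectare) 0.002707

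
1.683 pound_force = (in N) 7.486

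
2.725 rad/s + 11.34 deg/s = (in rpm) 27.91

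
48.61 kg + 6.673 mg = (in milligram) 4.861e+07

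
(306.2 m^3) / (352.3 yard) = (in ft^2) 10.23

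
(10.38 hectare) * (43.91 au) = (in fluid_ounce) 2.306e+22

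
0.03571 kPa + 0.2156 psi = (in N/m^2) 1522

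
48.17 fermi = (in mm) 4.817e-11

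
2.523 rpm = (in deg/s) 15.14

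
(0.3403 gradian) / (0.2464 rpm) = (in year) 6.569e-09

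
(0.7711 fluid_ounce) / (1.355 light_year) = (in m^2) 1.779e-21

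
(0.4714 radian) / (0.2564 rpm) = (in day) 0.0002032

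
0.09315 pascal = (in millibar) 0.0009315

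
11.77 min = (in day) 0.008174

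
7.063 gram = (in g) 7.063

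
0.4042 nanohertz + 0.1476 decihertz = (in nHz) 1.476e+07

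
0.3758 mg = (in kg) 3.758e-07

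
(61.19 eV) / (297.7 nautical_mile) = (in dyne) 1.778e-18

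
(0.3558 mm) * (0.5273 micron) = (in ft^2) 2.019e-09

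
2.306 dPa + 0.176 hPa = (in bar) 0.0001783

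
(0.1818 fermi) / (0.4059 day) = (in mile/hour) 1.16e-20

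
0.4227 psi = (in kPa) 2.914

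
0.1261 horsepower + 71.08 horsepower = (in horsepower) 71.21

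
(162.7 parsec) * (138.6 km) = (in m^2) 6.958e+23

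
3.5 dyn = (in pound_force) 7.868e-06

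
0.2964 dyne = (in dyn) 0.2964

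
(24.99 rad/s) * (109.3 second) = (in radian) 2731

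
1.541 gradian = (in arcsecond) 4993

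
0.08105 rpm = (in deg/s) 0.4863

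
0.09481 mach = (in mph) 72.21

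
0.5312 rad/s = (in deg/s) 30.44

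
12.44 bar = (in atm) 12.28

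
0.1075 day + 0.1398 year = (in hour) 1227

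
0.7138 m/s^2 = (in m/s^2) 0.7138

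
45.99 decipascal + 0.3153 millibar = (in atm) 0.0003566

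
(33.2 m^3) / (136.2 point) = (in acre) 0.1707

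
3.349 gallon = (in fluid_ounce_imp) 446.2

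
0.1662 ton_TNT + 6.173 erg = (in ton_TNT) 0.1662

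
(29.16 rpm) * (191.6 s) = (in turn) 93.12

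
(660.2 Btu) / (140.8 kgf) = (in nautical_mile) 0.2724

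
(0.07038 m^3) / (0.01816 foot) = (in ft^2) 136.9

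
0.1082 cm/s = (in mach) 3.178e-06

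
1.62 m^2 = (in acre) 0.0004003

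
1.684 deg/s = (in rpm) 0.2807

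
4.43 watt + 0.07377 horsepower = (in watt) 59.44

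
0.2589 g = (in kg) 0.0002589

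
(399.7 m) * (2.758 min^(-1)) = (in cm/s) 1837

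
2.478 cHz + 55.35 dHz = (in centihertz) 556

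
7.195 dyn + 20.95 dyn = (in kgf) 2.87e-05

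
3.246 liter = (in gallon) 0.8575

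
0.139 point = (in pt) 0.139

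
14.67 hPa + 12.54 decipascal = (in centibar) 1.468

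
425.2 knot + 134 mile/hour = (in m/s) 278.6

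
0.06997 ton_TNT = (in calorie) 6.997e+07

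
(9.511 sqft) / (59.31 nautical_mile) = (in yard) 8.797e-06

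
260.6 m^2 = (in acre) 0.0644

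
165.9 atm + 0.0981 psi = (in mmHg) 1.261e+05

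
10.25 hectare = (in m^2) 1.025e+05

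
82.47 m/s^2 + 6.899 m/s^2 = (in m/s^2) 89.37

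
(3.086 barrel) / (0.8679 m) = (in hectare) 5.653e-05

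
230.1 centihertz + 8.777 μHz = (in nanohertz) 2.301e+09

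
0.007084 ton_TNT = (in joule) 2.964e+07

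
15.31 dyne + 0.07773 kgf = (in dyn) 7.624e+04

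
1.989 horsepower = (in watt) 1483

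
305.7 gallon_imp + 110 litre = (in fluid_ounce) 5.071e+04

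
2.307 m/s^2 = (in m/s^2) 2.307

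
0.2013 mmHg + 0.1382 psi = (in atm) 0.009669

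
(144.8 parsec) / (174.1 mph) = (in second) 5.741e+16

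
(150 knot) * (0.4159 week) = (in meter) 1.941e+07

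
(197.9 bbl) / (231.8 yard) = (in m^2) 0.1484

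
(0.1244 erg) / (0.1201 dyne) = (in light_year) 1.095e-18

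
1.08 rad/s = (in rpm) 10.31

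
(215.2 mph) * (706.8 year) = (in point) 6.078e+15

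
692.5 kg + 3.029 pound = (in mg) 6.939e+08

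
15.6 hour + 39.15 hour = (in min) 3285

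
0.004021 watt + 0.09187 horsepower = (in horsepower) 0.09188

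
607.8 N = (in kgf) 61.98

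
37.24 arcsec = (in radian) 0.0001805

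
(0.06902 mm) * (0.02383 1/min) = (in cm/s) 2.741e-06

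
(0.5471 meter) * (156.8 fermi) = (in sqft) 9.234e-13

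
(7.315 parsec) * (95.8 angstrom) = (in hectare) 2.162e+05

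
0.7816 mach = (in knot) 517.3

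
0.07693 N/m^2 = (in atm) 7.592e-07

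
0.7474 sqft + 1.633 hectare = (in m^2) 1.633e+04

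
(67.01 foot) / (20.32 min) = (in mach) 4.92e-05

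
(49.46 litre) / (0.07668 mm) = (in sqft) 6943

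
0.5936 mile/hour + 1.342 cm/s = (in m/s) 0.2788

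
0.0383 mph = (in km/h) 0.06164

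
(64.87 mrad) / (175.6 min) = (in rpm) 5.879e-05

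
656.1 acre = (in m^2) 2.655e+06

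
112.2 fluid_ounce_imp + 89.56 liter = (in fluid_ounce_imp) 3264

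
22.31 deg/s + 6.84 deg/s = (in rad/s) 0.5088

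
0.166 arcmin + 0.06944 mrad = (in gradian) 0.007495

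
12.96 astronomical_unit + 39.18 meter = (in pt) 5.496e+15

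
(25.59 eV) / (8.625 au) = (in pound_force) 7.143e-31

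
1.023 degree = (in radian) 0.01785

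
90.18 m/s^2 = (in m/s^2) 90.18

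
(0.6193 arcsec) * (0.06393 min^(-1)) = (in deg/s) 1.833e-07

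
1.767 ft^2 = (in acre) 4.056e-05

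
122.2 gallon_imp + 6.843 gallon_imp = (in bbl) 3.69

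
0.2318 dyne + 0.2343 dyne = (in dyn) 0.4661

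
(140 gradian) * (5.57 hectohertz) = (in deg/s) 7.018e+04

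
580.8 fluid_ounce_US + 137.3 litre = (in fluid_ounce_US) 5223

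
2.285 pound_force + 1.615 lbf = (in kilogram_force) 1.769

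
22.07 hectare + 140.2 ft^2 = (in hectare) 22.07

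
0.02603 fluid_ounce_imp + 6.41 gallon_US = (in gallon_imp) 5.338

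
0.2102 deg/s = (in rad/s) 0.003669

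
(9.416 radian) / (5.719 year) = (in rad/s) 5.221e-08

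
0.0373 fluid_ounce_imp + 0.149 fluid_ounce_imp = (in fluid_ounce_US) 0.179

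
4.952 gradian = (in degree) 4.457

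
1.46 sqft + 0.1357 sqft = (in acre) 3.663e-05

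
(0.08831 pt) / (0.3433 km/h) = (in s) 0.0003267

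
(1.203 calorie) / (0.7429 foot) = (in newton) 22.23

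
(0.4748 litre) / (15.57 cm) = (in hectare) 3.049e-07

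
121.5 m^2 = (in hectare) 0.01215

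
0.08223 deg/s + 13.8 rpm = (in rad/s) 1.447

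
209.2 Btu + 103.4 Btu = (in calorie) 7.883e+04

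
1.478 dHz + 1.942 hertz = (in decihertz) 20.9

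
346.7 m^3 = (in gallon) 9.159e+04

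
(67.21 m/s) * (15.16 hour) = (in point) 1.04e+10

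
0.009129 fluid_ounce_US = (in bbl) 1.698e-06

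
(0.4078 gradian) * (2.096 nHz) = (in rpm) 1.282e-10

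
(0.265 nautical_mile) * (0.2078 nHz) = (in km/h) 3.671e-07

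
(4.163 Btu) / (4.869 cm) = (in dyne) 9.021e+09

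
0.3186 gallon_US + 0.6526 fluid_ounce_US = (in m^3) 0.001225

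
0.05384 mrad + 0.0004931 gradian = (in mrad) 0.06159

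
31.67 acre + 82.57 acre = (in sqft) 4.976e+06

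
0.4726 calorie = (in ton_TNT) 4.726e-10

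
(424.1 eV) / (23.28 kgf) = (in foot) 9.765e-19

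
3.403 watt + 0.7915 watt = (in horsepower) 0.005625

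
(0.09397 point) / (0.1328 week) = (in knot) 8.023e-10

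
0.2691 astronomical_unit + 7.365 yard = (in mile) 2.501e+07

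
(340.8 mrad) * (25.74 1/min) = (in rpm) 1.396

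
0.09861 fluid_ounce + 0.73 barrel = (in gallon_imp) 25.53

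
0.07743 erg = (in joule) 7.743e-09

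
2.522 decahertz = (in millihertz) 2.522e+04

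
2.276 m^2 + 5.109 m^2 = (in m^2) 7.385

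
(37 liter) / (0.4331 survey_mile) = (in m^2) 5.308e-05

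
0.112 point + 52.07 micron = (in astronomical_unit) 6.122e-16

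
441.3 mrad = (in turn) 0.07024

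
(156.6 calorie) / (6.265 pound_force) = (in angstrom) 2.351e+11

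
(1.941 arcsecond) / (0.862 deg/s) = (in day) 7.239e-09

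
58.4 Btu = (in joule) 6.162e+04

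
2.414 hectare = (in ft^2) 2.598e+05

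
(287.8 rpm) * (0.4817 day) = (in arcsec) 2.587e+11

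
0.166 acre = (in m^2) 671.8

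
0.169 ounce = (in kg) 0.004791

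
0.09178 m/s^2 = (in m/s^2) 0.09178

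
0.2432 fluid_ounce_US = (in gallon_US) 0.0019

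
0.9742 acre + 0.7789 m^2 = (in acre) 0.9744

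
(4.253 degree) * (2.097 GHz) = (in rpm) 1.486e+09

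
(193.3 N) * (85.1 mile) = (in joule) 2.647e+07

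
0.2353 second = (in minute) 0.003922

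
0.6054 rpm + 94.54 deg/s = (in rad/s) 1.713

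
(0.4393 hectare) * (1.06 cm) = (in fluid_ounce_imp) 1.639e+06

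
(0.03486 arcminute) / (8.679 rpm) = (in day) 1.291e-10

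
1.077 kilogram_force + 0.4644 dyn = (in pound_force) 2.374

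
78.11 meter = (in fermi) 7.811e+16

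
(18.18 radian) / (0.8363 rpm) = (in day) 0.002403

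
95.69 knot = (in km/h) 177.2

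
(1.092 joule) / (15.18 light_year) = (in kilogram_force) 7.754e-19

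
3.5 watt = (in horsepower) 0.004694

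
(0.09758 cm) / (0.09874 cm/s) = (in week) 1.634e-06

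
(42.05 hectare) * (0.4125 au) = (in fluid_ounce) 8.774e+20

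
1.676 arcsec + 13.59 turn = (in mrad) 8.539e+04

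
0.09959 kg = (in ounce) 3.513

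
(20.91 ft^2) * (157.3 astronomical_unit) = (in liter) 4.571e+16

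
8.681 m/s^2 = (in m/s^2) 8.681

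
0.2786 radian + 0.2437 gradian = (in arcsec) 5.825e+04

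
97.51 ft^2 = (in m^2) 9.059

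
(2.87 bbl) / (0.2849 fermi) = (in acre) 3.958e+11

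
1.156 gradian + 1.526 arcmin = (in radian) 0.0186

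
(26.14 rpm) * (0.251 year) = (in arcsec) 4.469e+12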